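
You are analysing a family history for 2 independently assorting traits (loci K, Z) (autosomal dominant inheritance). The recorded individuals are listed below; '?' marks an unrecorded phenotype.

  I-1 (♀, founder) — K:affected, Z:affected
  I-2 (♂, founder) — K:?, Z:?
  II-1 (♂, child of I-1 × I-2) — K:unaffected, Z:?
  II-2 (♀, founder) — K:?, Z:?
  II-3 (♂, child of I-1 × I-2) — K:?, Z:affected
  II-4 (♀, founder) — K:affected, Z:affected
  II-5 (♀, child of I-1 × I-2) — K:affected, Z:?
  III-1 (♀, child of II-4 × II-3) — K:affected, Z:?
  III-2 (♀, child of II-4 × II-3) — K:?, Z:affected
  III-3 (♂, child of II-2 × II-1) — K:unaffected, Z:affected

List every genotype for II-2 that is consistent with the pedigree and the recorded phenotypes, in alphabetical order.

II-2 ∈ {Kk ZZ, Kk Zz, Kk zz, kk ZZ, kk Zz, kk zz}

K/I-1 aff ·: Kk
K/I-2 ? ·: kk|Kk
K/II-1 un I-1×I-2: kk
K/II-2 ? ·: kk|Kk
K/II-3 ? I-1×I-2: kk|Kk|KK
K/II-4 aff ·: Kk|KK
K/II-5 aff I-1×I-2: Kk|KK
K/III-1 aff II-4×II-3: Kk|KK
K/III-2 ? II-4×II-3: kk|Kk|KK
K/III-3 un II-2×II-1: kk
⇒ K over [I-1,I-2,II-1,II-2,II-3,II-4,II-5,III-1,III-2,III-3]: 98 consistent
Z/I-1 aff ·: Zz|ZZ
Z/I-2 ? ·: zz|Zz|ZZ
Z/II-1 ? I-1×I-2: zz|Zz|ZZ
Z/II-2 ? ·: zz|Zz|ZZ
Z/II-3 aff I-1×I-2: Zz|ZZ
Z/II-4 aff ·: Zz|ZZ
Z/II-5 ? I-1×I-2: zz|Zz|ZZ
Z/III-1 ? II-4×II-3: zz|Zz|ZZ
Z/III-2 aff II-4×II-3: Zz|ZZ
Z/III-3 aff II-2×II-1: Zz|ZZ
⇒ Z over [I-1,I-2,II-1,II-2,II-3,II-4,II-5,III-1,III-2,III-3]: 1245 consistent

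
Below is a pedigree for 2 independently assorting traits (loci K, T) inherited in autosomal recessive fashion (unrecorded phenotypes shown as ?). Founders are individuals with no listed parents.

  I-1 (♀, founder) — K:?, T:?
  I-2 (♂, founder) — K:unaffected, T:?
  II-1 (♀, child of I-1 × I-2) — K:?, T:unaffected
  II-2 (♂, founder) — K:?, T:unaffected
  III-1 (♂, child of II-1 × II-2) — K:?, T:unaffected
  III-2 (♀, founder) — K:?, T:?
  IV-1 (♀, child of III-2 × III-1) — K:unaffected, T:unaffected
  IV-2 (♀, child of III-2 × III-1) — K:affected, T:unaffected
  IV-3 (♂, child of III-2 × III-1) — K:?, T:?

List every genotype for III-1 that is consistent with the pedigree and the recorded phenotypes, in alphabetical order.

K/I-1 ? ·: KK|Kk|kk
K/I-2 un ·: KK|Kk
K/II-1 ? I-1×I-2: KK|Kk|kk
K/II-2 ? ·: KK|Kk|kk
K/III-1 ? II-1×II-2: Kk|kk
K/III-2 ? ·: Kk|kk
K/IV-1 un III-2×III-1: KK|Kk
K/IV-2 aff III-2×III-1: kk
K/IV-3 ? III-2×III-1: KK|Kk|kk
⇒ K over [I-1,I-2,II-1,II-2,III-1,III-2,IV-1,IV-2,IV-3]: 244 consistent
T/I-1 ? ·: TT|Tt|tt
T/I-2 ? ·: TT|Tt|tt
T/II-1 un I-1×I-2: TT|Tt
T/II-2 un ·: TT|Tt
T/III-1 un II-1×II-2: TT|Tt
T/III-2 ? ·: TT|Tt|tt
T/IV-1 un III-2×III-1: TT|Tt
T/IV-2 un III-2×III-1: TT|Tt
T/IV-3 ? III-2×III-1: TT|Tt|tt
⇒ T over [I-1,I-2,II-1,II-2,III-1,III-2,IV-1,IV-2,IV-3]: 616 consistent

III-1 ∈ {Kk TT, Kk Tt, kk TT, kk Tt}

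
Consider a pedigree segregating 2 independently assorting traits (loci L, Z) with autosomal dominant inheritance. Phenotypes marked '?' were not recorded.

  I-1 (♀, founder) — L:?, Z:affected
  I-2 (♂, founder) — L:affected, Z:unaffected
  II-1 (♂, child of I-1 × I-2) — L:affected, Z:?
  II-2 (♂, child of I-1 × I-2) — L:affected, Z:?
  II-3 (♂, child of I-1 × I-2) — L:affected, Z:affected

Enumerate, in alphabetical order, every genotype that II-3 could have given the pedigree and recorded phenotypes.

II-3 ∈ {LL Zz, Ll Zz}

L/I-1 ? ·: ll|Ll|LL
L/I-2 aff ·: Ll|LL
L/II-1 aff I-1×I-2: Ll|LL
L/II-2 aff I-1×I-2: Ll|LL
L/II-3 aff I-1×I-2: Ll|LL
⇒ L over [I-1,I-2,II-1,II-2,II-3]: 27 consistent
Z/I-1 aff ·: Zz|ZZ
Z/I-2 un ·: zz
Z/II-1 ? I-1×I-2: zz|Zz
Z/II-2 ? I-1×I-2: zz|Zz
Z/II-3 aff I-1×I-2: Zz
⇒ Z over [I-1,I-2,II-1,II-2,II-3]: 5 consistent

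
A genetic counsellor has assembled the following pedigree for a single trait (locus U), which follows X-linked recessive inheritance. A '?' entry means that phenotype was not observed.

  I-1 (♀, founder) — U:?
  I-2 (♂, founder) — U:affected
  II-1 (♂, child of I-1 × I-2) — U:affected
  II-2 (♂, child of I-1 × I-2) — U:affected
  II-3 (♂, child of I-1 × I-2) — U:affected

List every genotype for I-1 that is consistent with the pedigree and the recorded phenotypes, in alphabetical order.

U/I-1 ? ·: X^UX^u|X^uX^u
U/I-2 aff ·: X^uY
U/II-1 aff I-1×I-2: X^uY
U/II-2 aff I-1×I-2: X^uY
U/II-3 aff I-1×I-2: X^uY
⇒ U over [I-1,I-2,II-1,II-2,II-3]: 2 consistent

I-1 ∈ {X^UX^u, X^uX^u}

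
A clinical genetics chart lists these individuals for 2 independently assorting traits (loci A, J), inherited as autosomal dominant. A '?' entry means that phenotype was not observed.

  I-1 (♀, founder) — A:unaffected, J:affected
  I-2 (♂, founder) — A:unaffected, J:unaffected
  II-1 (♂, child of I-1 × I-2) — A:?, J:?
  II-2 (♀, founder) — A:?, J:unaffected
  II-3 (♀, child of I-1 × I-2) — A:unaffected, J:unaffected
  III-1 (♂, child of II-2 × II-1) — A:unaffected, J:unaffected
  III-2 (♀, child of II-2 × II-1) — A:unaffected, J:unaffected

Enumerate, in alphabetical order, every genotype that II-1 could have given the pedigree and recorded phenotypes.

II-1 ∈ {aa Jj, aa jj}

A/I-1 un ·: aa
A/I-2 un ·: aa
A/II-1 ? I-1×I-2: aa
A/II-2 ? ·: aa|Aa
A/II-3 un I-1×I-2: aa
A/III-1 un II-2×II-1: aa
A/III-2 un II-2×II-1: aa
⇒ A over [I-1,I-2,II-1,II-2,II-3,III-1,III-2]: 2 consistent
J/I-1 aff ·: Jj
J/I-2 un ·: jj
J/II-1 ? I-1×I-2: jj|Jj
J/II-2 un ·: jj
J/II-3 un I-1×I-2: jj
J/III-1 un II-2×II-1: jj
J/III-2 un II-2×II-1: jj
⇒ J over [I-1,I-2,II-1,II-2,II-3,III-1,III-2]: 2 consistent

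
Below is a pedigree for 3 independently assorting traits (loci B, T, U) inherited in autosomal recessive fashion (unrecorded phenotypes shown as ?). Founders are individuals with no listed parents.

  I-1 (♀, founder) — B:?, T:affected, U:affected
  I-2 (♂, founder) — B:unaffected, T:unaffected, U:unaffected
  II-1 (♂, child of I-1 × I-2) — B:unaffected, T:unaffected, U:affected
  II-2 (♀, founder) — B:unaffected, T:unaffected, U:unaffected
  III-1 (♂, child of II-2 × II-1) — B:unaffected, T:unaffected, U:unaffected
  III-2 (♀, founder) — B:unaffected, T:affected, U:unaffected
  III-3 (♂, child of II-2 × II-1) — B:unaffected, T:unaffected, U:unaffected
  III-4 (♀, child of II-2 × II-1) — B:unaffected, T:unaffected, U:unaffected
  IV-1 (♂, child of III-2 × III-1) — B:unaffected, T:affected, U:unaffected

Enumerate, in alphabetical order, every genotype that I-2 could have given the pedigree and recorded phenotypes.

B/I-1 ? ·: BB|Bb|bb
B/I-2 un ·: BB|Bb
B/II-1 un I-1×I-2: BB|Bb
B/II-2 un ·: BB|Bb
B/III-1 un II-2×II-1: BB|Bb
B/III-2 un ·: BB|Bb
B/III-3 un II-2×II-1: BB|Bb
B/III-4 un II-2×II-1: BB|Bb
B/IV-1 un III-2×III-1: BB|Bb
⇒ B over [I-1,I-2,II-1,II-2,III-1,III-2,III-3,III-4,IV-1]: 404 consistent
T/I-1 aff ·: tt
T/I-2 un ·: TT|Tt
T/II-1 un I-1×I-2: Tt
T/II-2 un ·: TT|Tt
T/III-1 un II-2×II-1: Tt
T/III-2 aff ·: tt
T/III-3 un II-2×II-1: TT|Tt
T/III-4 un II-2×II-1: TT|Tt
T/IV-1 aff III-2×III-1: tt
⇒ T over [I-1,I-2,II-1,II-2,III-1,III-2,III-3,III-4,IV-1]: 16 consistent
U/I-1 aff ·: uu
U/I-2 un ·: Uu
U/II-1 aff I-1×I-2: uu
U/II-2 un ·: UU|Uu
U/III-1 un II-2×II-1: Uu
U/III-2 un ·: UU|Uu
U/III-3 un II-2×II-1: Uu
U/III-4 un II-2×II-1: Uu
U/IV-1 un III-2×III-1: UU|Uu
⇒ U over [I-1,I-2,II-1,II-2,III-1,III-2,III-3,III-4,IV-1]: 8 consistent

I-2 ∈ {BB TT Uu, BB Tt Uu, Bb TT Uu, Bb Tt Uu}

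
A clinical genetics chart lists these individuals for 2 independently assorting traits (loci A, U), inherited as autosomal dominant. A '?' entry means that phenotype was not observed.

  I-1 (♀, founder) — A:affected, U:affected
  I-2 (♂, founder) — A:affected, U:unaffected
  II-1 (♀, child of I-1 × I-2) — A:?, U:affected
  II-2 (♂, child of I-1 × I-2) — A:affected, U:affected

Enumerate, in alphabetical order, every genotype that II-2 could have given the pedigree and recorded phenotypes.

A/I-1 aff ·: Aa|AA
A/I-2 aff ·: Aa|AA
A/II-1 ? I-1×I-2: aa|Aa|AA
A/II-2 aff I-1×I-2: Aa|AA
⇒ A over [I-1,I-2,II-1,II-2]: 15 consistent
U/I-1 aff ·: Uu|UU
U/I-2 un ·: uu
U/II-1 aff I-1×I-2: Uu
U/II-2 aff I-1×I-2: Uu
⇒ U over [I-1,I-2,II-1,II-2]: 2 consistent

II-2 ∈ {AA Uu, Aa Uu}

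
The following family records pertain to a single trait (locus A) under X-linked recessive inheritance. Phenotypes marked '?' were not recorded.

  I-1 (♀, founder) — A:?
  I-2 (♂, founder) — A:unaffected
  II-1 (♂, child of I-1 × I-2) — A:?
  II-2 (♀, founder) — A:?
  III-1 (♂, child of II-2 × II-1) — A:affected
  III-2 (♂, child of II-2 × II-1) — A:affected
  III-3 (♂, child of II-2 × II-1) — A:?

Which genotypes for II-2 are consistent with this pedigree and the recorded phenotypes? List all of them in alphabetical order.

A/I-1 ? ·: X^AX^A|X^AX^a|X^aX^a
A/I-2 un ·: X^AY
A/II-1 ? I-1×I-2: X^AY|X^aY
A/II-2 ? ·: X^AX^a|X^aX^a
A/III-1 aff II-2×II-1: X^aY
A/III-2 aff II-2×II-1: X^aY
A/III-3 ? II-2×II-1: X^AY|X^aY
⇒ A over [I-1,I-2,II-1,II-2,III-1,III-2,III-3]: 12 consistent

II-2 ∈ {X^AX^a, X^aX^a}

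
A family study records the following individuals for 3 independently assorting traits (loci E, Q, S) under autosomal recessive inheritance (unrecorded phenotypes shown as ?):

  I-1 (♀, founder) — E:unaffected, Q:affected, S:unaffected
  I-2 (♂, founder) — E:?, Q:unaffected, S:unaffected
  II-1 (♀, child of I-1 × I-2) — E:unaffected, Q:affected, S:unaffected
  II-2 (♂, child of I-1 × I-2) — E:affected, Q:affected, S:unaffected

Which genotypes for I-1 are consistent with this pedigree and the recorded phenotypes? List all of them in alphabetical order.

I-1 ∈ {Ee qq SS, Ee qq Ss}

E/I-1 un ·: Ee
E/I-2 ? ·: Ee|ee
E/II-1 un I-1×I-2: EE|Ee
E/II-2 aff I-1×I-2: ee
⇒ E over [I-1,I-2,II-1,II-2]: 3 consistent
Q/I-1 aff ·: qq
Q/I-2 un ·: Qq
Q/II-1 aff I-1×I-2: qq
Q/II-2 aff I-1×I-2: qq
⇒ Q over [I-1,I-2,II-1,II-2]: 1 consistent
S/I-1 un ·: SS|Ss
S/I-2 un ·: SS|Ss
S/II-1 un I-1×I-2: SS|Ss
S/II-2 un I-1×I-2: SS|Ss
⇒ S over [I-1,I-2,II-1,II-2]: 13 consistent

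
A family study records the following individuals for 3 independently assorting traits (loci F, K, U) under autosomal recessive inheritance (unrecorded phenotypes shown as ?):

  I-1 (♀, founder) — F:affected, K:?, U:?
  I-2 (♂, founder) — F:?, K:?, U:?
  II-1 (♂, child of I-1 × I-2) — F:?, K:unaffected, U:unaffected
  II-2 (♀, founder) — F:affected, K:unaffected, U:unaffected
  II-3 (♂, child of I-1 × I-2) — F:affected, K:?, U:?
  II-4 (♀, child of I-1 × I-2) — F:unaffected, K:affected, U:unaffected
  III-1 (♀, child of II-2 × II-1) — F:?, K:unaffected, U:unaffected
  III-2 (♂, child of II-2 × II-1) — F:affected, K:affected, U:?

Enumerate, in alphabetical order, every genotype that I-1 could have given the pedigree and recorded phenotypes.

I-1 ∈ {ff Kk UU, ff Kk Uu, ff Kk uu, ff kk UU, ff kk Uu, ff kk uu}

F/I-1 aff ·: ff
F/I-2 ? ·: Ff
F/II-1 ? I-1×I-2: Ff|ff
F/II-2 aff ·: ff
F/II-3 aff I-1×I-2: ff
F/II-4 un I-1×I-2: Ff
F/III-1 ? II-2×II-1: Ff|ff
F/III-2 aff II-2×II-1: ff
⇒ F over [I-1,I-2,II-1,II-2,II-3,II-4,III-1,III-2]: 3 consistent
K/I-1 ? ·: Kk|kk
K/I-2 ? ·: Kk|kk
K/II-1 un I-1×I-2: Kk
K/II-2 un ·: Kk
K/II-3 ? I-1×I-2: KK|Kk|kk
K/II-4 aff I-1×I-2: kk
K/III-1 un II-2×II-1: KK|Kk
K/III-2 aff II-2×II-1: kk
⇒ K over [I-1,I-2,II-1,II-2,II-3,II-4,III-1,III-2]: 14 consistent
U/I-1 ? ·: UU|Uu|uu
U/I-2 ? ·: UU|Uu|uu
U/II-1 un I-1×I-2: UU|Uu
U/II-2 un ·: UU|Uu
U/II-3 ? I-1×I-2: UU|Uu|uu
U/II-4 un I-1×I-2: UU|Uu
U/III-1 un II-2×II-1: UU|Uu
U/III-2 ? II-2×II-1: UU|Uu|uu
⇒ U over [I-1,I-2,II-1,II-2,II-3,II-4,III-1,III-2]: 275 consistent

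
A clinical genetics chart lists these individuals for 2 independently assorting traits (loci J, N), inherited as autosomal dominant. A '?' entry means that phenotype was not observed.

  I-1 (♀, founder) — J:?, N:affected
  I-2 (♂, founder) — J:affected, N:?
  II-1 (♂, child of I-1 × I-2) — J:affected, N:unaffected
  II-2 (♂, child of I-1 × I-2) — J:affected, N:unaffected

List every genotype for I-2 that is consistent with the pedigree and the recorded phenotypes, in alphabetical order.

I-2 ∈ {JJ Nn, JJ nn, Jj Nn, Jj nn}

J/I-1 ? ·: jj|Jj|JJ
J/I-2 aff ·: Jj|JJ
J/II-1 aff I-1×I-2: Jj|JJ
J/II-2 aff I-1×I-2: Jj|JJ
⇒ J over [I-1,I-2,II-1,II-2]: 15 consistent
N/I-1 aff ·: Nn
N/I-2 ? ·: nn|Nn
N/II-1 un I-1×I-2: nn
N/II-2 un I-1×I-2: nn
⇒ N over [I-1,I-2,II-1,II-2]: 2 consistent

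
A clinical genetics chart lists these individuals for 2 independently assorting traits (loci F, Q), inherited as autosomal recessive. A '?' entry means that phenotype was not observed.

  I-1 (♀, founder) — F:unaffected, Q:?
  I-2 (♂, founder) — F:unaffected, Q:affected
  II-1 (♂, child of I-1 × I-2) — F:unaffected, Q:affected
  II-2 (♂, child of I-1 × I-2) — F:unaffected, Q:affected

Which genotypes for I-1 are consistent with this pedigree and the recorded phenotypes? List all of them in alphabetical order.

F/I-1 un ·: FF|Ff
F/I-2 un ·: FF|Ff
F/II-1 un I-1×I-2: FF|Ff
F/II-2 un I-1×I-2: FF|Ff
⇒ F over [I-1,I-2,II-1,II-2]: 13 consistent
Q/I-1 ? ·: Qq|qq
Q/I-2 aff ·: qq
Q/II-1 aff I-1×I-2: qq
Q/II-2 aff I-1×I-2: qq
⇒ Q over [I-1,I-2,II-1,II-2]: 2 consistent

I-1 ∈ {FF Qq, FF qq, Ff Qq, Ff qq}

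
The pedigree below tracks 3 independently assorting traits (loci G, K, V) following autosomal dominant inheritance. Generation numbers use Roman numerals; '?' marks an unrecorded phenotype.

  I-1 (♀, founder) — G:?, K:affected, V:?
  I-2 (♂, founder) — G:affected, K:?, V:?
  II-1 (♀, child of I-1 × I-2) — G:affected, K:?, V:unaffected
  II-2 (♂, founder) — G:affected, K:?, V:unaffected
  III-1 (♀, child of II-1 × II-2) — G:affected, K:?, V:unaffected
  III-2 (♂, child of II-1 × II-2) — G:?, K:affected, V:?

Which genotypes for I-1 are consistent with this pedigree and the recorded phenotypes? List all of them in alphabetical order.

I-1 ∈ {GG KK Vv, GG KK vv, GG Kk Vv, GG Kk vv, Gg KK Vv, Gg KK vv, Gg Kk Vv, Gg Kk vv, gg KK Vv, gg KK vv, gg Kk Vv, gg Kk vv}

G/I-1 ? ·: gg|Gg|GG
G/I-2 aff ·: Gg|GG
G/II-1 aff I-1×I-2: Gg|GG
G/II-2 aff ·: Gg|GG
G/III-1 aff II-1×II-2: Gg|GG
G/III-2 ? II-1×II-2: gg|Gg|GG
⇒ G over [I-1,I-2,II-1,II-2,III-1,III-2]: 70 consistent
K/I-1 aff ·: Kk|KK
K/I-2 ? ·: kk|Kk|KK
K/II-1 ? I-1×I-2: kk|Kk|KK
K/II-2 ? ·: kk|Kk|KK
K/III-1 ? II-1×II-2: kk|Kk|KK
K/III-2 aff II-1×II-2: Kk|KK
⇒ K over [I-1,I-2,II-1,II-2,III-1,III-2]: 90 consistent
V/I-1 ? ·: vv|Vv
V/I-2 ? ·: vv|Vv
V/II-1 un I-1×I-2: vv
V/II-2 un ·: vv
V/III-1 un II-1×II-2: vv
V/III-2 ? II-1×II-2: vv
⇒ V over [I-1,I-2,II-1,II-2,III-1,III-2]: 4 consistent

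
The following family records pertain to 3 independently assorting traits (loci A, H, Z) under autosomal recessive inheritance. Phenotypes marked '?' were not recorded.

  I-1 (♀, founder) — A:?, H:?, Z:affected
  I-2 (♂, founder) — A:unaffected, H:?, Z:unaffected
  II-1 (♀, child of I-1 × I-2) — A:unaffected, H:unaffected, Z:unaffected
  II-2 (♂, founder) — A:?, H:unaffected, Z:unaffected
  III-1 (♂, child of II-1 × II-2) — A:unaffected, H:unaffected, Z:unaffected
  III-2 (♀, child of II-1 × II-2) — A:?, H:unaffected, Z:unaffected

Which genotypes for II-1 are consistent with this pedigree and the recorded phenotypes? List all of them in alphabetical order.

II-1 ∈ {AA HH Zz, AA Hh Zz, Aa HH Zz, Aa Hh Zz}

A/I-1 ? ·: AA|Aa|aa
A/I-2 un ·: AA|Aa
A/II-1 un I-1×I-2: AA|Aa
A/II-2 ? ·: AA|Aa|aa
A/III-1 un II-1×II-2: AA|Aa
A/III-2 ? II-1×II-2: AA|Aa|aa
⇒ A over [I-1,I-2,II-1,II-2,III-1,III-2]: 84 consistent
H/I-1 ? ·: HH|Hh|hh
H/I-2 ? ·: HH|Hh|hh
H/II-1 un I-1×I-2: HH|Hh
H/II-2 un ·: HH|Hh
H/III-1 un II-1×II-2: HH|Hh
H/III-2 un II-1×II-2: HH|Hh
⇒ H over [I-1,I-2,II-1,II-2,III-1,III-2]: 76 consistent
Z/I-1 aff ·: zz
Z/I-2 un ·: ZZ|Zz
Z/II-1 un I-1×I-2: Zz
Z/II-2 un ·: ZZ|Zz
Z/III-1 un II-1×II-2: ZZ|Zz
Z/III-2 un II-1×II-2: ZZ|Zz
⇒ Z over [I-1,I-2,II-1,II-2,III-1,III-2]: 16 consistent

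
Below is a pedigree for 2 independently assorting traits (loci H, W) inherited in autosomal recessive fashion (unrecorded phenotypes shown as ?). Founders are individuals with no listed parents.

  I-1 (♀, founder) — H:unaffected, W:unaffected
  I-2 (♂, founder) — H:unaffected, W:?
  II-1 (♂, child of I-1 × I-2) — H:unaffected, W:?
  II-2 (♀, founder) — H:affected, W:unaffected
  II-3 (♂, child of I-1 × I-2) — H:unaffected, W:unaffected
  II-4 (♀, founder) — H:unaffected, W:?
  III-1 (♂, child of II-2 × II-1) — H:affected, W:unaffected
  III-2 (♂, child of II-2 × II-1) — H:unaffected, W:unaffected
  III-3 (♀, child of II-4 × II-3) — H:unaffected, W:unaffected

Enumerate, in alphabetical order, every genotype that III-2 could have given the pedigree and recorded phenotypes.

III-2 ∈ {Hh WW, Hh Ww}

H/I-1 un ·: HH|Hh
H/I-2 un ·: HH|Hh
H/II-1 un I-1×I-2: Hh
H/II-2 aff ·: hh
H/II-3 un I-1×I-2: HH|Hh
H/II-4 un ·: HH|Hh
H/III-1 aff II-2×II-1: hh
H/III-2 un II-2×II-1: Hh
H/III-3 un II-4×II-3: HH|Hh
⇒ H over [I-1,I-2,II-1,II-2,II-3,II-4,III-1,III-2,III-3]: 21 consistent
W/I-1 un ·: WW|Ww
W/I-2 ? ·: WW|Ww|ww
W/II-1 ? I-1×I-2: WW|Ww|ww
W/II-2 un ·: WW|Ww
W/II-3 un I-1×I-2: WW|Ww
W/II-4 ? ·: WW|Ww|ww
W/III-1 un II-2×II-1: WW|Ww
W/III-2 un II-2×II-1: WW|Ww
W/III-3 un II-4×II-3: WW|Ww
⇒ W over [I-1,I-2,II-1,II-2,II-3,II-4,III-1,III-2,III-3]: 479 consistent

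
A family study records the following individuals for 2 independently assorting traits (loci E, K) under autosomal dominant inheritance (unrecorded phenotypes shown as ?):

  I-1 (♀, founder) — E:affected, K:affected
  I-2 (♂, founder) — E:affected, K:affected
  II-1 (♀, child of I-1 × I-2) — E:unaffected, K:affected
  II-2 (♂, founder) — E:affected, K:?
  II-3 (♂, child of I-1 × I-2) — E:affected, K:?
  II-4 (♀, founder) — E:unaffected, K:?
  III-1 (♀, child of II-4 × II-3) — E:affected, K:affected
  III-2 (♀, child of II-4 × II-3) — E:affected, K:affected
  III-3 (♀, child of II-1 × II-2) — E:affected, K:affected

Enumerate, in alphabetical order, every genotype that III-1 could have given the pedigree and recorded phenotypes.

E/I-1 aff ·: Ee
E/I-2 aff ·: Ee
E/II-1 un I-1×I-2: ee
E/II-2 aff ·: Ee|EE
E/II-3 aff I-1×I-2: Ee|EE
E/II-4 un ·: ee
E/III-1 aff II-4×II-3: Ee
E/III-2 aff II-4×II-3: Ee
E/III-3 aff II-1×II-2: Ee
⇒ E over [I-1,I-2,II-1,II-2,II-3,II-4,III-1,III-2,III-3]: 4 consistent
K/I-1 aff ·: Kk|KK
K/I-2 aff ·: Kk|KK
K/II-1 aff I-1×I-2: Kk|KK
K/II-2 ? ·: kk|Kk|KK
K/II-3 ? I-1×I-2: kk|Kk|KK
K/II-4 ? ·: kk|Kk|KK
K/III-1 aff II-4×II-3: Kk|KK
K/III-2 aff II-4×II-3: Kk|KK
K/III-3 aff II-1×II-2: Kk|KK
⇒ K over [I-1,I-2,II-1,II-2,II-3,II-4,III-1,III-2,III-3]: 447 consistent

III-1 ∈ {Ee KK, Ee Kk}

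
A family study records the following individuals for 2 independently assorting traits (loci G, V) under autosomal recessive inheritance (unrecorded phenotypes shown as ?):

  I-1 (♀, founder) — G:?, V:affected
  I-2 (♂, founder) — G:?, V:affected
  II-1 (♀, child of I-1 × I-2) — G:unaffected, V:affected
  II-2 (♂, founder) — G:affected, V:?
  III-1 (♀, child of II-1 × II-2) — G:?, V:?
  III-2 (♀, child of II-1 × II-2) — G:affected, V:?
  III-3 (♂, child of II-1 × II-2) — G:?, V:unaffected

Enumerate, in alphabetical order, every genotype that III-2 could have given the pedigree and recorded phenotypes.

G/I-1 ? ·: GG|Gg|gg
G/I-2 ? ·: GG|Gg|gg
G/II-1 un I-1×I-2: Gg
G/II-2 aff ·: gg
G/III-1 ? II-1×II-2: Gg|gg
G/III-2 aff II-1×II-2: gg
G/III-3 ? II-1×II-2: Gg|gg
⇒ G over [I-1,I-2,II-1,II-2,III-1,III-2,III-3]: 28 consistent
V/I-1 aff ·: vv
V/I-2 aff ·: vv
V/II-1 aff I-1×I-2: vv
V/II-2 ? ·: VV|Vv
V/III-1 ? II-1×II-2: Vv|vv
V/III-2 ? II-1×II-2: Vv|vv
V/III-3 un II-1×II-2: Vv
⇒ V over [I-1,I-2,II-1,II-2,III-1,III-2,III-3]: 5 consistent

III-2 ∈ {gg Vv, gg vv}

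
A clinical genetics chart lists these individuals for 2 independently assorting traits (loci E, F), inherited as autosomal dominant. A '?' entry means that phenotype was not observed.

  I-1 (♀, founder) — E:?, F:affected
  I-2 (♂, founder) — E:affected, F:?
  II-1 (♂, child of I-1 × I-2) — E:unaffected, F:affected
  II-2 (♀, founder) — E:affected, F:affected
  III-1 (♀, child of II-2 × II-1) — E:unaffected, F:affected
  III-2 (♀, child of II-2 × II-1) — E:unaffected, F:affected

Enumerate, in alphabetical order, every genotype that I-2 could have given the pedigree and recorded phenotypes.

E/I-1 ? ·: ee|Ee
E/I-2 aff ·: Ee
E/II-1 un I-1×I-2: ee
E/II-2 aff ·: Ee
E/III-1 un II-2×II-1: ee
E/III-2 un II-2×II-1: ee
⇒ E over [I-1,I-2,II-1,II-2,III-1,III-2]: 2 consistent
F/I-1 aff ·: Ff|FF
F/I-2 ? ·: ff|Ff|FF
F/II-1 aff I-1×I-2: Ff|FF
F/II-2 aff ·: Ff|FF
F/III-1 aff II-2×II-1: Ff|FF
F/III-2 aff II-2×II-1: Ff|FF
⇒ F over [I-1,I-2,II-1,II-2,III-1,III-2]: 60 consistent

I-2 ∈ {Ee FF, Ee Ff, Ee ff}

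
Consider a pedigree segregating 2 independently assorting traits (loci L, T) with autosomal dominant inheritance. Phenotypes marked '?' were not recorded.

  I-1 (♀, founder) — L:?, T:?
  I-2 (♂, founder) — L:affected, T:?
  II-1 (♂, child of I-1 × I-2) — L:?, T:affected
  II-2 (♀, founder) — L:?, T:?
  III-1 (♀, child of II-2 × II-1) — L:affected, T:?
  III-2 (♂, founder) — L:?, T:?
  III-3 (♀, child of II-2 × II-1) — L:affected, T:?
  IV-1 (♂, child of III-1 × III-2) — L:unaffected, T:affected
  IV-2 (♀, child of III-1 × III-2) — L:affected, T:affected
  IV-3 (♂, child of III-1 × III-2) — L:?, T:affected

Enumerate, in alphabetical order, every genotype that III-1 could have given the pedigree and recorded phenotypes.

L/I-1 ? ·: ll|Ll|LL
L/I-2 aff ·: Ll|LL
L/II-1 ? I-1×I-2: ll|Ll|LL
L/II-2 ? ·: ll|Ll|LL
L/III-1 aff II-2×II-1: Ll
L/III-2 ? ·: ll|Ll
L/III-3 aff II-2×II-1: Ll|LL
L/IV-1 un III-1×III-2: ll
L/IV-2 aff III-1×III-2: Ll|LL
L/IV-3 ? III-1×III-2: ll|Ll|LL
⇒ L over [I-1,I-2,II-1,II-2,III-1,III-2,III-3,IV-1,IV-2,IV-3]: 328 consistent
T/I-1 ? ·: tt|Tt|TT
T/I-2 ? ·: tt|Tt|TT
T/II-1 aff I-1×I-2: Tt|TT
T/II-2 ? ·: tt|Tt|TT
T/III-1 ? II-2×II-1: tt|Tt|TT
T/III-2 ? ·: tt|Tt|TT
T/III-3 ? II-2×II-1: tt|Tt|TT
T/IV-1 aff III-1×III-2: Tt|TT
T/IV-2 aff III-1×III-2: Tt|TT
T/IV-3 aff III-1×III-2: Tt|TT
⇒ T over [I-1,I-2,II-1,II-2,III-1,III-2,III-3,IV-1,IV-2,IV-3]: 1577 consistent

III-1 ∈ {Ll TT, Ll Tt, Ll tt}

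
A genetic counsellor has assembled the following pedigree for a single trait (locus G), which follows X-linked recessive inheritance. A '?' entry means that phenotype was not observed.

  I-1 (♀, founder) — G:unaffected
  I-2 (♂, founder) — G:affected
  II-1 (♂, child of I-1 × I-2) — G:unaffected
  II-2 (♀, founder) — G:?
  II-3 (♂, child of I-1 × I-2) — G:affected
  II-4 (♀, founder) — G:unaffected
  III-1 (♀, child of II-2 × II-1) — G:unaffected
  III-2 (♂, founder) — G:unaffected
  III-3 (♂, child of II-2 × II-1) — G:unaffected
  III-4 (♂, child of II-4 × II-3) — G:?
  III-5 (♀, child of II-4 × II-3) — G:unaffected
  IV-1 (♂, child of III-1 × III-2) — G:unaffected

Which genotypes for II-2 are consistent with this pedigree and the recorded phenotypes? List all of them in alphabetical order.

II-2 ∈ {X^GX^G, X^GX^g}

G/I-1 un ·: X^GX^g
G/I-2 aff ·: X^gY
G/II-1 un I-1×I-2: X^GY
G/II-2 ? ·: X^GX^G|X^GX^g
G/II-3 aff I-1×I-2: X^gY
G/II-4 un ·: X^GX^G|X^GX^g
G/III-1 un II-2×II-1: X^GX^G|X^GX^g
G/III-2 un ·: X^GY
G/III-3 un II-2×II-1: X^GY
G/III-4 ? II-4×II-3: X^GY|X^gY
G/III-5 un II-4×II-3: X^GX^g
G/IV-1 un III-1×III-2: X^GY
⇒ G over [I-1,I-2,II-1,II-2,II-3,II-4,III-1,III-2,III-3,III-4,III-5,IV-1]: 9 consistent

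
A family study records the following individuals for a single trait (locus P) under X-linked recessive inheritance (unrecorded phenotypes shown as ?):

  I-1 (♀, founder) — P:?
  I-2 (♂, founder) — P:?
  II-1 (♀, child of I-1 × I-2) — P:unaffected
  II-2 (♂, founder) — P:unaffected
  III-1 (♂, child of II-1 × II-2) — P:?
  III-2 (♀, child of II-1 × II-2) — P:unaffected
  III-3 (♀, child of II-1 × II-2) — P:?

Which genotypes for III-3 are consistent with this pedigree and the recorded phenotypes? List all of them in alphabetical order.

III-3 ∈ {X^PX^P, X^PX^p}

P/I-1 ? ·: X^PX^P|X^PX^p|X^pX^p
P/I-2 ? ·: X^PY|X^pY
P/II-1 un I-1×I-2: X^PX^P|X^PX^p
P/II-2 un ·: X^PY
P/III-1 ? II-1×II-2: X^PY|X^pY
P/III-2 un II-1×II-2: X^PX^P|X^PX^p
P/III-3 ? II-1×II-2: X^PX^P|X^PX^p
⇒ P over [I-1,I-2,II-1,II-2,III-1,III-2,III-3]: 34 consistent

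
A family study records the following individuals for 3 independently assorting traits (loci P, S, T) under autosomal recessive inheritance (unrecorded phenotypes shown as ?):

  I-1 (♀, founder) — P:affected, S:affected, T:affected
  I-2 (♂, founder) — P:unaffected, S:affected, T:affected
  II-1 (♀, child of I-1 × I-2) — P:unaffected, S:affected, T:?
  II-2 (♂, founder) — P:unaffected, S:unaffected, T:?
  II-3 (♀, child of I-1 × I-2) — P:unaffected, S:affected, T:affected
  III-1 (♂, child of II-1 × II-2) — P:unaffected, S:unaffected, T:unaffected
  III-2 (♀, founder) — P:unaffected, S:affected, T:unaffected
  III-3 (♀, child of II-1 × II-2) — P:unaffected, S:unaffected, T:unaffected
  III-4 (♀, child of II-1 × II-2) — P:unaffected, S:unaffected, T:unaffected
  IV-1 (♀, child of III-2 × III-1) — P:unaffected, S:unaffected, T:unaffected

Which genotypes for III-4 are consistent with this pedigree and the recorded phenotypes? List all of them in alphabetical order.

III-4 ∈ {PP Ss Tt, Pp Ss Tt}

P/I-1 aff ·: pp
P/I-2 un ·: PP|Pp
P/II-1 un I-1×I-2: Pp
P/II-2 un ·: PP|Pp
P/II-3 un I-1×I-2: Pp
P/III-1 un II-1×II-2: PP|Pp
P/III-2 un ·: PP|Pp
P/III-3 un II-1×II-2: PP|Pp
P/III-4 un II-1×II-2: PP|Pp
P/IV-1 un III-2×III-1: PP|Pp
⇒ P over [I-1,I-2,II-1,II-2,II-3,III-1,III-2,III-3,III-4,IV-1]: 112 consistent
S/I-1 aff ·: ss
S/I-2 aff ·: ss
S/II-1 aff I-1×I-2: ss
S/II-2 un ·: SS|Ss
S/II-3 aff I-1×I-2: ss
S/III-1 un II-1×II-2: Ss
S/III-2 aff ·: ss
S/III-3 un II-1×II-2: Ss
S/III-4 un II-1×II-2: Ss
S/IV-1 un III-2×III-1: Ss
⇒ S over [I-1,I-2,II-1,II-2,II-3,III-1,III-2,III-3,III-4,IV-1]: 2 consistent
T/I-1 aff ·: tt
T/I-2 aff ·: tt
T/II-1 ? I-1×I-2: tt
T/II-2 ? ·: TT|Tt
T/II-3 aff I-1×I-2: tt
T/III-1 un II-1×II-2: Tt
T/III-2 un ·: TT|Tt
T/III-3 un II-1×II-2: Tt
T/III-4 un II-1×II-2: Tt
T/IV-1 un III-2×III-1: TT|Tt
⇒ T over [I-1,I-2,II-1,II-2,II-3,III-1,III-2,III-3,III-4,IV-1]: 8 consistent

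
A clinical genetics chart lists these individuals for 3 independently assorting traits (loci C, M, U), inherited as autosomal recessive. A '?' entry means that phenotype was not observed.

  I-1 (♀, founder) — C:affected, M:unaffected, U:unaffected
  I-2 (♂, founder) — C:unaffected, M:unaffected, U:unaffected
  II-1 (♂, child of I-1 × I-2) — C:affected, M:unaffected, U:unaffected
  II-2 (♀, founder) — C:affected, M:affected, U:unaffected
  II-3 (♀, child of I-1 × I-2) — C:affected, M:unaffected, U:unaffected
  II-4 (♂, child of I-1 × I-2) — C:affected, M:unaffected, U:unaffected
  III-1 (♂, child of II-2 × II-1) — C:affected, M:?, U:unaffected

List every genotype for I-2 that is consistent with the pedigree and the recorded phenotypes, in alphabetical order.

I-2 ∈ {Cc MM UU, Cc MM Uu, Cc Mm UU, Cc Mm Uu}

C/I-1 aff ·: cc
C/I-2 un ·: Cc
C/II-1 aff I-1×I-2: cc
C/II-2 aff ·: cc
C/II-3 aff I-1×I-2: cc
C/II-4 aff I-1×I-2: cc
C/III-1 aff II-2×II-1: cc
⇒ C over [I-1,I-2,II-1,II-2,II-3,II-4,III-1]: 1 consistent
M/I-1 un ·: MM|Mm
M/I-2 un ·: MM|Mm
M/II-1 un I-1×I-2: MM|Mm
M/II-2 aff ·: mm
M/II-3 un I-1×I-2: MM|Mm
M/II-4 un I-1×I-2: MM|Mm
M/III-1 ? II-2×II-1: Mm|mm
⇒ M over [I-1,I-2,II-1,II-2,II-3,II-4,III-1]: 37 consistent
U/I-1 un ·: UU|Uu
U/I-2 un ·: UU|Uu
U/II-1 un I-1×I-2: UU|Uu
U/II-2 un ·: UU|Uu
U/II-3 un I-1×I-2: UU|Uu
U/II-4 un I-1×I-2: UU|Uu
U/III-1 un II-2×II-1: UU|Uu
⇒ U over [I-1,I-2,II-1,II-2,II-3,II-4,III-1]: 87 consistent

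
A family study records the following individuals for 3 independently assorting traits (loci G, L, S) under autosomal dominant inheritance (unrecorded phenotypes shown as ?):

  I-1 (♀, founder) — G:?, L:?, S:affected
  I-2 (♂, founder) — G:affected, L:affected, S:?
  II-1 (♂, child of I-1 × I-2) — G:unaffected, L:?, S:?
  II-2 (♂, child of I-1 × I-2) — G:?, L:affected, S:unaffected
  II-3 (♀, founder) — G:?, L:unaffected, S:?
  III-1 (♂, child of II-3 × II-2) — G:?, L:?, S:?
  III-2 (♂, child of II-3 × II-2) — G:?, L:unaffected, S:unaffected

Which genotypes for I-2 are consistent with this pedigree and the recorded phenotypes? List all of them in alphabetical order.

G/I-1 ? ·: gg|Gg
G/I-2 aff ·: Gg
G/II-1 un I-1×I-2: gg
G/II-2 ? I-1×I-2: gg|Gg|GG
G/II-3 ? ·: gg|Gg|GG
G/III-1 ? II-3×II-2: gg|Gg|GG
G/III-2 ? II-3×II-2: gg|Gg|GG
⇒ G over [I-1,I-2,II-1,II-2,II-3,III-1,III-2]: 52 consistent
L/I-1 ? ·: ll|Ll|LL
L/I-2 aff ·: Ll|LL
L/II-1 ? I-1×I-2: ll|Ll|LL
L/II-2 aff I-1×I-2: Ll
L/II-3 un ·: ll
L/III-1 ? II-3×II-2: ll|Ll
L/III-2 un II-3×II-2: ll
⇒ L over [I-1,I-2,II-1,II-2,II-3,III-1,III-2]: 20 consistent
S/I-1 aff ·: Ss
S/I-2 ? ·: ss|Ss
S/II-1 ? I-1×I-2: ss|Ss|SS
S/II-2 un I-1×I-2: ss
S/II-3 ? ·: ss|Ss
S/III-1 ? II-3×II-2: ss|Ss
S/III-2 un II-3×II-2: ss
⇒ S over [I-1,I-2,II-1,II-2,II-3,III-1,III-2]: 15 consistent

I-2 ∈ {Gg LL Ss, Gg LL ss, Gg Ll Ss, Gg Ll ss}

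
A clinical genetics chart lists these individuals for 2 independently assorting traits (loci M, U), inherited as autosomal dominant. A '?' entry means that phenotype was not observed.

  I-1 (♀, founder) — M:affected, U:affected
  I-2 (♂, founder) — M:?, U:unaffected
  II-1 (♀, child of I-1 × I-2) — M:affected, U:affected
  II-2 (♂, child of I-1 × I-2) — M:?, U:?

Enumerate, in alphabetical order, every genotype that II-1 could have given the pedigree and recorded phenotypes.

M/I-1 aff ·: Mm|MM
M/I-2 ? ·: mm|Mm|MM
M/II-1 aff I-1×I-2: Mm|MM
M/II-2 ? I-1×I-2: mm|Mm|MM
⇒ M over [I-1,I-2,II-1,II-2]: 18 consistent
U/I-1 aff ·: Uu|UU
U/I-2 un ·: uu
U/II-1 aff I-1×I-2: Uu
U/II-2 ? I-1×I-2: uu|Uu
⇒ U over [I-1,I-2,II-1,II-2]: 3 consistent

II-1 ∈ {MM Uu, Mm Uu}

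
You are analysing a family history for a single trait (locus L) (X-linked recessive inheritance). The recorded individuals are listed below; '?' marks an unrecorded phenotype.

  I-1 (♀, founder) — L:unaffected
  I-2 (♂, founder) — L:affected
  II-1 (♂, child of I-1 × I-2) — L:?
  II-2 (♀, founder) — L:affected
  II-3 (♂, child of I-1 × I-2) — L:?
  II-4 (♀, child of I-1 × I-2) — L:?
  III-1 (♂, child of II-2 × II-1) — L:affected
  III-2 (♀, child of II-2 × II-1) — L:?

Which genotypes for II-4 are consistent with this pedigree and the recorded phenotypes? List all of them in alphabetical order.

L/I-1 un ·: X^LX^L|X^LX^l
L/I-2 aff ·: X^lY
L/II-1 ? I-1×I-2: X^LY|X^lY
L/II-2 aff ·: X^lX^l
L/II-3 ? I-1×I-2: X^LY|X^lY
L/II-4 ? I-1×I-2: X^LX^l|X^lX^l
L/III-1 aff II-2×II-1: X^lY
L/III-2 ? II-2×II-1: X^LX^l|X^lX^l
⇒ L over [I-1,I-2,II-1,II-2,II-3,II-4,III-1,III-2]: 9 consistent

II-4 ∈ {X^LX^l, X^lX^l}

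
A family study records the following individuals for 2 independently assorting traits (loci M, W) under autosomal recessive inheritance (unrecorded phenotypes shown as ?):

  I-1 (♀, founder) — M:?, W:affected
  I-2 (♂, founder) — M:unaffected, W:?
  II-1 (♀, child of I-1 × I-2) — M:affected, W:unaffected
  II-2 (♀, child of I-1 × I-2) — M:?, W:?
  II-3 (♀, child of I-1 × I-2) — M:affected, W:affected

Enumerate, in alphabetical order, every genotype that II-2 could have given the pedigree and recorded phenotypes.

M/I-1 ? ·: Mm|mm
M/I-2 un ·: Mm
M/II-1 aff I-1×I-2: mm
M/II-2 ? I-1×I-2: MM|Mm|mm
M/II-3 aff I-1×I-2: mm
⇒ M over [I-1,I-2,II-1,II-2,II-3]: 5 consistent
W/I-1 aff ·: ww
W/I-2 ? ·: Ww
W/II-1 un I-1×I-2: Ww
W/II-2 ? I-1×I-2: Ww|ww
W/II-3 aff I-1×I-2: ww
⇒ W over [I-1,I-2,II-1,II-2,II-3]: 2 consistent

II-2 ∈ {MM Ww, MM ww, Mm Ww, Mm ww, mm Ww, mm ww}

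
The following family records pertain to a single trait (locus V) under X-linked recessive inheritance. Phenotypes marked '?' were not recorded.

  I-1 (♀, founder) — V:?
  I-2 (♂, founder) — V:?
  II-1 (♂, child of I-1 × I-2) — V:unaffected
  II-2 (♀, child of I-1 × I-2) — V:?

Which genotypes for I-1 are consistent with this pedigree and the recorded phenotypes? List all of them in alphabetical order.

V/I-1 ? ·: X^VX^V|X^VX^v
V/I-2 ? ·: X^VY|X^vY
V/II-1 un I-1×I-2: X^VY
V/II-2 ? I-1×I-2: X^VX^V|X^VX^v|X^vX^v
⇒ V over [I-1,I-2,II-1,II-2]: 6 consistent

I-1 ∈ {X^VX^V, X^VX^v}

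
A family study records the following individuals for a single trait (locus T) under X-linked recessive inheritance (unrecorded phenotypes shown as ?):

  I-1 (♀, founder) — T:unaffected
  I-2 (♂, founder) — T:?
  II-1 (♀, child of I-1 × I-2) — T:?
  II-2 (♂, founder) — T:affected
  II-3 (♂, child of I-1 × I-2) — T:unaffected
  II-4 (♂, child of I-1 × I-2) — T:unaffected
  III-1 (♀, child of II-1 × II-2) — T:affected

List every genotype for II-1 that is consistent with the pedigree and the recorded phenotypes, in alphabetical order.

II-1 ∈ {X^TX^t, X^tX^t}

T/I-1 un ·: X^TX^T|X^TX^t
T/I-2 ? ·: X^TY|X^tY
T/II-1 ? I-1×I-2: X^TX^t|X^tX^t
T/II-2 aff ·: X^tY
T/II-3 un I-1×I-2: X^TY
T/II-4 un I-1×I-2: X^TY
T/III-1 aff II-1×II-2: X^tX^t
⇒ T over [I-1,I-2,II-1,II-2,II-3,II-4,III-1]: 4 consistent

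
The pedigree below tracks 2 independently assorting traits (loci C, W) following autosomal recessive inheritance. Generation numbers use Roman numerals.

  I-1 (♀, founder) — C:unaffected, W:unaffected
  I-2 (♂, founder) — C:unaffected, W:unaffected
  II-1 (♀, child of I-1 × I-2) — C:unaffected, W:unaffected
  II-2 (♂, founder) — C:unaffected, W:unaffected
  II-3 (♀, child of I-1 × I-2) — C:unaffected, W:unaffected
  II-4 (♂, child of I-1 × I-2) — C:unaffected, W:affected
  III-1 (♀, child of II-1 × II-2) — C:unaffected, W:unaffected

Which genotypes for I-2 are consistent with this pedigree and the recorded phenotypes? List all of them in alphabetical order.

I-2 ∈ {CC Ww, Cc Ww}

C/I-1 un ·: CC|Cc
C/I-2 un ·: CC|Cc
C/II-1 un I-1×I-2: CC|Cc
C/II-2 un ·: CC|Cc
C/II-3 un I-1×I-2: CC|Cc
C/II-4 un I-1×I-2: CC|Cc
C/III-1 un II-1×II-2: CC|Cc
⇒ C over [I-1,I-2,II-1,II-2,II-3,II-4,III-1]: 87 consistent
W/I-1 un ·: Ww
W/I-2 un ·: Ww
W/II-1 un I-1×I-2: WW|Ww
W/II-2 un ·: WW|Ww
W/II-3 un I-1×I-2: WW|Ww
W/II-4 aff I-1×I-2: ww
W/III-1 un II-1×II-2: WW|Ww
⇒ W over [I-1,I-2,II-1,II-2,II-3,II-4,III-1]: 14 consistent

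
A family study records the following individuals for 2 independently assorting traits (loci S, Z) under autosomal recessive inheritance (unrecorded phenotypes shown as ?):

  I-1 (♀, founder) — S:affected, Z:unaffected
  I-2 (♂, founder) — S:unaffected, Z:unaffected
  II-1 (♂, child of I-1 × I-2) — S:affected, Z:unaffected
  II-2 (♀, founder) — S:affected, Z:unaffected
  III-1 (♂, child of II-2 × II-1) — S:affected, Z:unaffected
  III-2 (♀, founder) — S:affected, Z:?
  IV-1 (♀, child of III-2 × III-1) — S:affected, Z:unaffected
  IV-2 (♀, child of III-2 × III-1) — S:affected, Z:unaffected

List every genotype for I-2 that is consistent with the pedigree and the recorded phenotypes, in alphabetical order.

I-2 ∈ {Ss ZZ, Ss Zz}

S/I-1 aff ·: ss
S/I-2 un ·: Ss
S/II-1 aff I-1×I-2: ss
S/II-2 aff ·: ss
S/III-1 aff II-2×II-1: ss
S/III-2 aff ·: ss
S/IV-1 aff III-2×III-1: ss
S/IV-2 aff III-2×III-1: ss
⇒ S over [I-1,I-2,II-1,II-2,III-1,III-2,IV-1,IV-2]: 1 consistent
Z/I-1 un ·: ZZ|Zz
Z/I-2 un ·: ZZ|Zz
Z/II-1 un I-1×I-2: ZZ|Zz
Z/II-2 un ·: ZZ|Zz
Z/III-1 un II-2×II-1: ZZ|Zz
Z/III-2 ? ·: ZZ|Zz|zz
Z/IV-1 un III-2×III-1: ZZ|Zz
Z/IV-2 un III-2×III-1: ZZ|Zz
⇒ Z over [I-1,I-2,II-1,II-2,III-1,III-2,IV-1,IV-2]: 174 consistent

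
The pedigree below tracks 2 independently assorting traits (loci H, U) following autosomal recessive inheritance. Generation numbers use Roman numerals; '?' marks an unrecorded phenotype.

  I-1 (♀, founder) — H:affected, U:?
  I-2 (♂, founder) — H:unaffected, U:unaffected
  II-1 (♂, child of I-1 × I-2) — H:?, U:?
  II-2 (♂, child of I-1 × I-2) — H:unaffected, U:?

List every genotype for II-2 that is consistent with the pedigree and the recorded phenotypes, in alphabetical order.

H/I-1 aff ·: hh
H/I-2 un ·: HH|Hh
H/II-1 ? I-1×I-2: Hh|hh
H/II-2 un I-1×I-2: Hh
⇒ H over [I-1,I-2,II-1,II-2]: 3 consistent
U/I-1 ? ·: UU|Uu|uu
U/I-2 un ·: UU|Uu
U/II-1 ? I-1×I-2: UU|Uu|uu
U/II-2 ? I-1×I-2: UU|Uu|uu
⇒ U over [I-1,I-2,II-1,II-2]: 23 consistent

II-2 ∈ {Hh UU, Hh Uu, Hh uu}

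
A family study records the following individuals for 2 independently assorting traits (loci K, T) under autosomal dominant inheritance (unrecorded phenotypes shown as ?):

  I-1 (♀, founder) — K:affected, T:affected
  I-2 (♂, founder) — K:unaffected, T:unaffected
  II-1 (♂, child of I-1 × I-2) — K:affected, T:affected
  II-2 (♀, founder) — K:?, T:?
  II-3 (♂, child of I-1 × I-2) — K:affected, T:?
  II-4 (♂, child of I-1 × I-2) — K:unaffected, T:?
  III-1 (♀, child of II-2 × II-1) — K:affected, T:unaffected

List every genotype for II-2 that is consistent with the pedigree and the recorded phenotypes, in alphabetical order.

K/I-1 aff ·: Kk
K/I-2 un ·: kk
K/II-1 aff I-1×I-2: Kk
K/II-2 ? ·: kk|Kk|KK
K/II-3 aff I-1×I-2: Kk
K/II-4 un I-1×I-2: kk
K/III-1 aff II-2×II-1: Kk|KK
⇒ K over [I-1,I-2,II-1,II-2,II-3,II-4,III-1]: 5 consistent
T/I-1 aff ·: Tt|TT
T/I-2 un ·: tt
T/II-1 aff I-1×I-2: Tt
T/II-2 ? ·: tt|Tt
T/II-3 ? I-1×I-2: tt|Tt
T/II-4 ? I-1×I-2: tt|Tt
T/III-1 un II-2×II-1: tt
⇒ T over [I-1,I-2,II-1,II-2,II-3,II-4,III-1]: 10 consistent

II-2 ∈ {KK Tt, KK tt, Kk Tt, Kk tt, kk Tt, kk tt}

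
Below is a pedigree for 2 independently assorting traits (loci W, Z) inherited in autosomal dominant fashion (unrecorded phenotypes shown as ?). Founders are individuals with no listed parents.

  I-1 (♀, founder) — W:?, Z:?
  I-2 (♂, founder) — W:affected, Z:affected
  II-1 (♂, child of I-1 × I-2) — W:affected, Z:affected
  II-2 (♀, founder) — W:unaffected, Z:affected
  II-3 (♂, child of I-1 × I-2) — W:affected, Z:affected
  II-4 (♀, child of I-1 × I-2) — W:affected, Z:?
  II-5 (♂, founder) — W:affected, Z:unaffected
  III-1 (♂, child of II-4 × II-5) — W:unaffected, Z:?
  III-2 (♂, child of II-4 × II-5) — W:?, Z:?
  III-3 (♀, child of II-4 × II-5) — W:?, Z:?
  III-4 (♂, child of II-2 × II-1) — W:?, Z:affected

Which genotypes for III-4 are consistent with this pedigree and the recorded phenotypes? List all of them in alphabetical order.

III-4 ∈ {Ww ZZ, Ww Zz, ww ZZ, ww Zz}

W/I-1 ? ·: ww|Ww|WW
W/I-2 aff ·: Ww|WW
W/II-1 aff I-1×I-2: Ww|WW
W/II-2 un ·: ww
W/II-3 aff I-1×I-2: Ww|WW
W/II-4 aff I-1×I-2: Ww
W/II-5 aff ·: Ww
W/III-1 un II-4×II-5: ww
W/III-2 ? II-4×II-5: ww|Ww|WW
W/III-3 ? II-4×II-5: ww|Ww|WW
W/III-4 ? II-2×II-1: ww|Ww
⇒ W over [I-1,I-2,II-1,II-2,II-3,II-4,II-5,III-1,III-2,III-3,III-4]: 198 consistent
Z/I-1 ? ·: zz|Zz|ZZ
Z/I-2 aff ·: Zz|ZZ
Z/II-1 aff I-1×I-2: Zz|ZZ
Z/II-2 aff ·: Zz|ZZ
Z/II-3 aff I-1×I-2: Zz|ZZ
Z/II-4 ? I-1×I-2: zz|Zz|ZZ
Z/II-5 un ·: zz
Z/III-1 ? II-4×II-5: zz|Zz
Z/III-2 ? II-4×II-5: zz|Zz
Z/III-3 ? II-4×II-5: zz|Zz
Z/III-4 aff II-2×II-1: Zz|ZZ
⇒ Z over [I-1,I-2,II-1,II-2,II-3,II-4,II-5,III-1,III-2,III-3,III-4]: 463 consistent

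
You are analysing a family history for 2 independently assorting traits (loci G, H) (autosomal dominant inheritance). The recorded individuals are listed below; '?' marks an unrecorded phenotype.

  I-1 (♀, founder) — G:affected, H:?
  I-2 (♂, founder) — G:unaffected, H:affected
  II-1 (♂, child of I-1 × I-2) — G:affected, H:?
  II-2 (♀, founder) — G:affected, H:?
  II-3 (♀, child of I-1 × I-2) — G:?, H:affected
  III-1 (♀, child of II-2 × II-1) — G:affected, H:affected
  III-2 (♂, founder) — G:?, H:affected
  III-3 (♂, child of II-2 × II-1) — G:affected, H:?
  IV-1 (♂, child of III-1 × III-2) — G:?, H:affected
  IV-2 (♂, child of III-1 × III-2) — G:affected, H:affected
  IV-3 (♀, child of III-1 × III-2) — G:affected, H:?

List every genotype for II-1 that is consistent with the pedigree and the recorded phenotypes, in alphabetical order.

G/I-1 aff ·: Gg|GG
G/I-2 un ·: gg
G/II-1 aff I-1×I-2: Gg
G/II-2 aff ·: Gg|GG
G/II-3 ? I-1×I-2: gg|Gg
G/III-1 aff II-2×II-1: Gg|GG
G/III-2 ? ·: gg|Gg|GG
G/III-3 aff II-2×II-1: Gg|GG
G/IV-1 ? III-1×III-2: gg|Gg|GG
G/IV-2 aff III-1×III-2: Gg|GG
G/IV-3 aff III-1×III-2: Gg|GG
⇒ G over [I-1,I-2,II-1,II-2,II-3,III-1,III-2,III-3,IV-1,IV-2,IV-3]: 384 consistent
H/I-1 ? ·: hh|Hh|HH
H/I-2 aff ·: Hh|HH
H/II-1 ? I-1×I-2: hh|Hh|HH
H/II-2 ? ·: hh|Hh|HH
H/II-3 aff I-1×I-2: Hh|HH
H/III-1 aff II-2×II-1: Hh|HH
H/III-2 aff ·: Hh|HH
H/III-3 ? II-2×II-1: hh|Hh|HH
H/IV-1 aff III-1×III-2: Hh|HH
H/IV-2 aff III-1×III-2: Hh|HH
H/IV-3 ? III-1×III-2: hh|Hh|HH
⇒ H over [I-1,I-2,II-1,II-2,II-3,III-1,III-2,III-3,IV-1,IV-2,IV-3]: 2269 consistent

II-1 ∈ {Gg HH, Gg Hh, Gg hh}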